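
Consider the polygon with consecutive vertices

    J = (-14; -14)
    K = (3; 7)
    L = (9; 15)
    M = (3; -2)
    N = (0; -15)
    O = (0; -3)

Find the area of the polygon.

112

Apply Gauss's area formula: 2A = Σ (x_i·y_{i+1} − x_{i+1}·y_i), indices taken mod 6.
J→K: (-14)(7) − (3)(-14) = -56
K→L: (3)(15) − (9)(7) = -18
L→M: (9)(-2) − (3)(15) = -63
M→N: (3)(-15) − (0)(-2) = -45
N→O: (0)(-3) − (0)(-15) = 0
O→J: (0)(-14) − (-14)(-3) = -42
Σ = -224
Area = |Σ|/2 = 112.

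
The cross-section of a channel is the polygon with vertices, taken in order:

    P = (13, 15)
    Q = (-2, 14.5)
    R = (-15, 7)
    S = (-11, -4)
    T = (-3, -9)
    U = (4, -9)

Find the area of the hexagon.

443

Cross-terms: 218.5, 203.5, 137, 87, 63, 177  ⇒  Σ = 886
Area = |Σ|/2 = 443.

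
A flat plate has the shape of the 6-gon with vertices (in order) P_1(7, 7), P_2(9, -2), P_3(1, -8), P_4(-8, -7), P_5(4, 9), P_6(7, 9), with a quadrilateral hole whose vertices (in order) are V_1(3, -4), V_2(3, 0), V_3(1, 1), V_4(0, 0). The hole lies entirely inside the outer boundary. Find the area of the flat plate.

Outer boundary:
Apply the shoelace (surveyor's) formula: 2A = Σ (x_i·y_{i+1} − x_{i+1}·y_i), indices taken mod 6.
Σ = (-77) + (-70) + (-71) + (-44) + (-27) + (-14) = -303
Area = |Σ|/2 = 151.5.
Hole:
Apply the shoelace formula: 2A = Σ (x_i·y_{i+1} − x_{i+1}·y_i), indices taken mod 4.
Cross-terms: 12, 3, 0, 0  ⇒  Σ = 15
Area = |Σ|/2 = 7.5.
Net area = 151.5 − 7.5 = 144.

144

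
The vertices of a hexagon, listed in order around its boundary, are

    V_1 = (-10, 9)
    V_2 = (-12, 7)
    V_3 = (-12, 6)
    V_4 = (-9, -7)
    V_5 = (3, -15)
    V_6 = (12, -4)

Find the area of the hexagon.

290

V_1→V_2: (-10)(7) − (-12)(9) = 38
V_2→V_3: (-12)(6) − (-12)(7) = 12
V_3→V_4: (-12)(-7) − (-9)(6) = 138
V_4→V_5: (-9)(-15) − (3)(-7) = 156
V_5→V_6: (3)(-4) − (12)(-15) = 168
V_6→V_1: (12)(9) − (-10)(-4) = 68
Σ = 580
Area = |Σ|/2 = 290.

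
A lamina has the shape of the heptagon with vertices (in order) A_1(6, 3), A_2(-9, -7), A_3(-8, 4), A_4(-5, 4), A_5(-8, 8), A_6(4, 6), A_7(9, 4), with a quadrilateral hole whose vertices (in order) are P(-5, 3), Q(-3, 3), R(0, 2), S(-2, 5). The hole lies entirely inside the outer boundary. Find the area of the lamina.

115.5

Outer boundary:
Apply the shoelace (surveyor's) formula: 2A = Σ (x_i·y_{i+1} − x_{i+1}·y_i), indices taken mod 7.
Σ = (-15) + (-92) + (-12) + (-8) + (-80) + (-38) + (3) = -242
Area = |Σ|/2 = 121.
Hole:
Apply the shoelace formula: 2A = Σ (x_i·y_{i+1} − x_{i+1}·y_i), indices taken mod 4.
Σ = (-6) + (-6) + (4) + (19) = 11
Area = |Σ|/2 = 5.5.
Net area = 121 − 5.5 = 115.5.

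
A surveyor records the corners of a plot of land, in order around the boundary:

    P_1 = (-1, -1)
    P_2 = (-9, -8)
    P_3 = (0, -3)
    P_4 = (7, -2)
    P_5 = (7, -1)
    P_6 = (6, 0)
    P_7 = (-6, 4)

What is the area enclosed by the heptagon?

P_1→P_2: (-1)(-8) − (-9)(-1) = -1
P_2→P_3: (-9)(-3) − (0)(-8) = 27
P_3→P_4: (0)(-2) − (7)(-3) = 21
P_4→P_5: (7)(-1) − (7)(-2) = 7
P_5→P_6: (7)(0) − (6)(-1) = 6
P_6→P_7: (6)(4) − (-6)(0) = 24
P_7→P_1: (-6)(-1) − (-1)(4) = 10
Σ = 94
Area = |Σ|/2 = 47.

47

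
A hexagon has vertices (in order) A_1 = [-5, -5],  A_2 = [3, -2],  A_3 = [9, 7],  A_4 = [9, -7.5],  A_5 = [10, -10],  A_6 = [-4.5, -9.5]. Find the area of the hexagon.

123.25

Σ = (25) + (39) + (-130.5) + (-15) + (-140) + (-25) = -246.5
Area = |Σ|/2 = 123.25.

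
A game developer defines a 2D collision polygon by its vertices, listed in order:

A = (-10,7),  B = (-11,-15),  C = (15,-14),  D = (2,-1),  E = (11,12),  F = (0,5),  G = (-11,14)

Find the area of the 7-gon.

Apply Gauss's area formula: 2A = Σ (x_i·y_{i+1} − x_{i+1}·y_i), indices taken mod 7.
Σ = (227) + (379) + (13) + (35) + (55) + (55) + (63) = 827
Area = |Σ|/2 = 413.5.

413.5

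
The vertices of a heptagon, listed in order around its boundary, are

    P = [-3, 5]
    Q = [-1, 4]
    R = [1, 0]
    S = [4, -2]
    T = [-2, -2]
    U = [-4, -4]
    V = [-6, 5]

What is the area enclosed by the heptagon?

Apply Gauss's area formula: 2A = Σ (x_i·y_{i+1} − x_{i+1}·y_i), indices taken mod 7.
Σ = (-7) + (-4) + (-2) + (-12) + (0) + (-44) + (-15) = -84
Area = |Σ|/2 = 42.

42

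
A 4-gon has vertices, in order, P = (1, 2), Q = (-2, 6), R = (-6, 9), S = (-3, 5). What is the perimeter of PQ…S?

20

|PQ| = √((-3)² + (4)²) = √25 = 5
|QR| = √((-4)² + (3)²) = √25 = 5
|RS| = √((3)² + (-4)²) = √25 = 5
|SP| = √((4)² + (-3)²) = √25 = 5
Perimeter = 5 + 5 + 5 + 5 = 20.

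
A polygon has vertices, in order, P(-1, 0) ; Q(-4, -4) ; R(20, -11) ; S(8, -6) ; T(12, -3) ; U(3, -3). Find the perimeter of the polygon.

|PQ| = √((-3)² + (-4)²) = √25 = 5
|QR| = √((24)² + (-7)²) = √625 = 25
|RS| = √((-12)² + (5)²) = √169 = 13
|ST| = √((4)² + (3)²) = √25 = 5
|TU| = √((-9)² + (0)²) = √81 = 9
|UP| = √((-4)² + (3)²) = √25 = 5
Perimeter = 5 + 25 + 13 + 5 + 9 + 5 = 62.

62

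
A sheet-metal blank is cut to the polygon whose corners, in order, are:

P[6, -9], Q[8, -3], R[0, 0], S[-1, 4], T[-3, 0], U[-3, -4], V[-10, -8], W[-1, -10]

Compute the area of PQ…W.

Apply Gauss's area formula: 2A = Σ (x_i·y_{i+1} − x_{i+1}·y_i), indices taken mod 8.
Σ = (54) + (0) + (0) + (12) + (12) + (-16) + (92) + (69) = 223
Area = |Σ|/2 = 111.5.

111.5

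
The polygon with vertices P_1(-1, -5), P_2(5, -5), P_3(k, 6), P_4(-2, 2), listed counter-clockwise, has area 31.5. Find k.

-3

The doubled signed area Σ (x_i y_{i+1} − x_{i+1} y_i) is linear in k.
With k=0 it equals 84; the coefficient of k is 7 (from the two edges through P_3).
So 7·k + 84 = 2·31.5 = 63 ⇒ k = -3.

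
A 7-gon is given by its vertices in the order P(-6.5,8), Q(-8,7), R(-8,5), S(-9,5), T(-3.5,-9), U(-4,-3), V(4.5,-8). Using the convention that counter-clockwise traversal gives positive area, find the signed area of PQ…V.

Apply Gauss's area formula: 2A = Σ (x_i·y_{i+1} − x_{i+1}·y_i), indices taken mod 7.
P→Q: (-6.5)(7) − (-8)(8) = 18.5
Q→R: (-8)(5) − (-8)(7) = 16
R→S: (-8)(5) − (-9)(5) = 5
S→T: (-9)(-9) − (-3.5)(5) = 98.5
T→U: (-3.5)(-3) − (-4)(-9) = -25.5
U→V: (-4)(-8) − (4.5)(-3) = 45.5
V→P: (4.5)(8) − (-6.5)(-8) = -16
Σ = 142
Signed area = Σ/2 = 71 (positive ⇒ counter-clockwise traversal).

71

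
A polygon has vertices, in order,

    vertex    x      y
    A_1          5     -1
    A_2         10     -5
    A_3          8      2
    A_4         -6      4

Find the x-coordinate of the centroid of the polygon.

Apply the shoelace formula. First the cross-terms c_i = x_i·y_{i+1} − x_{i+1}·y_i:
  -15, 60, 44, -14  ⇒  2A = 75, A = 37.5.
Then Σ (x_i + x_{i+1})·c_i = 957, so x̄ = 957 / (6·37.5) = 319/75.

319/75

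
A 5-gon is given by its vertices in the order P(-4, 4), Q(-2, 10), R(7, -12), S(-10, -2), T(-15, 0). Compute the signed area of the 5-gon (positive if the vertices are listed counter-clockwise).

Apply the shoelace (surveyor's) formula: 2A = Σ (x_i·y_{i+1} − x_{i+1}·y_i), indices taken mod 5.
Σ = (-32) + (-46) + (-134) + (-30) + (-60) = -302
Signed area = Σ/2 = -151 (negative ⇒ clockwise traversal).

-151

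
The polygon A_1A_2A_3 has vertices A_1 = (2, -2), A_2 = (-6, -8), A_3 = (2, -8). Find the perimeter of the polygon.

|A_1A_2| = √((-8)² + (-6)²) = √100 = 10
|A_2A_3| = √((8)² + (0)²) = √64 = 8
|A_3A_1| = √((0)² + (6)²) = √36 = 6
Perimeter = 10 + 8 + 6 = 24.

24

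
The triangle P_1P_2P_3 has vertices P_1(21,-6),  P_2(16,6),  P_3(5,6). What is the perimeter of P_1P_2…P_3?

|P_1P_2| = √((-5)² + (12)²) = √169 = 13
|P_2P_3| = √((-11)² + (0)²) = √121 = 11
|P_3P_1| = √((16)² + (-12)²) = √400 = 20
Perimeter = 13 + 11 + 20 = 44.

44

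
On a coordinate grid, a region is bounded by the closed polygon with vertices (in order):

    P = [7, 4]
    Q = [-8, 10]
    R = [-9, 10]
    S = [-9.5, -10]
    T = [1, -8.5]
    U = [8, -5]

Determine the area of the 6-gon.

258.875

Σ = (102) + (10) + (185) + (90.75) + (63) + (67) = 517.75
Area = |Σ|/2 = 258.875.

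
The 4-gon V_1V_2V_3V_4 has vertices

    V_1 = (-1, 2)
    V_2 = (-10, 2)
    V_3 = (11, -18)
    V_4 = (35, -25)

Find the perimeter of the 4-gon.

108

|V_1V_2| = √((-9)² + (0)²) = √81 = 9
|V_2V_3| = √((21)² + (-20)²) = √841 = 29
|V_3V_4| = √((24)² + (-7)²) = √625 = 25
|V_4V_1| = √((-36)² + (27)²) = √2025 = 45
Perimeter = 9 + 29 + 25 + 45 = 108.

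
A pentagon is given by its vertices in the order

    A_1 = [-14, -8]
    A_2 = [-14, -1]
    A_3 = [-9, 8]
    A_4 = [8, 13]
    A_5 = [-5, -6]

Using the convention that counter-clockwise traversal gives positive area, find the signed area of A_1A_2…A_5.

Apply Gauss's area formula: 2A = Σ (x_i·y_{i+1} − x_{i+1}·y_i), indices taken mod 5.
Cross-terms: -98, -121, -181, 17, -44  ⇒  Σ = -427
Signed area = Σ/2 = -213.5 (negative ⇒ clockwise traversal).

-213.5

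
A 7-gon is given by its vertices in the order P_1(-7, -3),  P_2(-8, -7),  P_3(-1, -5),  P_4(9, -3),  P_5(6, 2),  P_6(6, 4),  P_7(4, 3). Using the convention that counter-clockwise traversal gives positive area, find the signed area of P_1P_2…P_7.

82.5

Apply the surveyor's formula: 2A = Σ (x_i·y_{i+1} − x_{i+1}·y_i), indices taken mod 7.
Σ = (25) + (33) + (48) + (36) + (12) + (2) + (9) = 165
Signed area = Σ/2 = 82.5 (positive ⇒ counter-clockwise traversal).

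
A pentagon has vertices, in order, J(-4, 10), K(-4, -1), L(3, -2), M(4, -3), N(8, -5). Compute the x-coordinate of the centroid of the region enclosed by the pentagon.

Apply the surveyor's formula. First the cross-terms c_i = x_i·y_{i+1} − x_{i+1}·y_i:
  44, 11, -1, 4, 60  ⇒  2A = 118, A = 59.
Then Σ (x_i + x_{i+1})·c_i = -82, so x̄ = -82 / (6·59) = -41/177.

-41/177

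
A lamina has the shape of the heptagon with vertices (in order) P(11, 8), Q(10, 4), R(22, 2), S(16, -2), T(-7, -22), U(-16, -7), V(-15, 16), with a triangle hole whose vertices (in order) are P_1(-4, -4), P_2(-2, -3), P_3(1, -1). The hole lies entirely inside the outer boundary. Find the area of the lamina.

752.5

Outer boundary:
Σ = (-36) + (-68) + (-76) + (-366) + (-303) + (-361) + (-296) = -1506
Area = |Σ|/2 = 753.
Hole:
Apply Gauss's area formula: 2A = Σ (x_i·y_{i+1} − x_{i+1}·y_i), indices taken mod 3.
P_1→P_2: (-4)(-3) − (-2)(-4) = 4
P_2→P_3: (-2)(-1) − (1)(-3) = 5
P_3→P_1: (1)(-4) − (-4)(-1) = -8
Σ = 1
Area = |Σ|/2 = 0.5.
Net area = 753 − 0.5 = 752.5.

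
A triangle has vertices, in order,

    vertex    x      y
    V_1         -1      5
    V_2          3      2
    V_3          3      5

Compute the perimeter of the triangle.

12

|V_1V_2| = √((4)² + (-3)²) = √25 = 5
|V_2V_3| = √((0)² + (3)²) = √9 = 3
|V_3V_1| = √((-4)² + (0)²) = √16 = 4
Perimeter = 5 + 3 + 4 = 12.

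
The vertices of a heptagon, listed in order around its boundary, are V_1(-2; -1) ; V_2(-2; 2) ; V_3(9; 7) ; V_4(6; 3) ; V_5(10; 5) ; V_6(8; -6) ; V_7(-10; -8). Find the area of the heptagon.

141.5

Apply the shoelace (surveyor's) formula: 2A = Σ (x_i·y_{i+1} − x_{i+1}·y_i), indices taken mod 7.
Cross-terms: -6, -32, -15, 0, -100, -124, -6  ⇒  Σ = -283
Area = |Σ|/2 = 141.5.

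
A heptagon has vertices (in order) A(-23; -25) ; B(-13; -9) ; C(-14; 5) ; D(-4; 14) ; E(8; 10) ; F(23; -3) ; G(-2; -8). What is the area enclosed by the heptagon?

607.5

Σ = (-118) + (-191) + (-176) + (-152) + (-254) + (-190) + (-134) = -1215
Area = |Σ|/2 = 607.5.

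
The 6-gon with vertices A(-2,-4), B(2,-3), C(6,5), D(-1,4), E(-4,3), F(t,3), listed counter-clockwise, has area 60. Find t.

Write out the shoelace sum; only the two edges meeting at F involve t:
2·Area = [((-4)·3 − t·3) + (t·(-4) − (-2)·3)] + 84
       = -7·t + 78 = 120
⇒ t = -6.

-6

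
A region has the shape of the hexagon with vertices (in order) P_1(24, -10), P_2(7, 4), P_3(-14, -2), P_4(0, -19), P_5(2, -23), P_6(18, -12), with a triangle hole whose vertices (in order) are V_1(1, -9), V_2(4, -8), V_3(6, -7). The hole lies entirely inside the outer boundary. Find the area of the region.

504.5

Outer boundary:
Apply Gauss's area formula: 2A = Σ (x_i·y_{i+1} − x_{i+1}·y_i), indices taken mod 6.
Σ = (166) + (42) + (266) + (38) + (390) + (108) = 1010
Area = |Σ|/2 = 505.
Hole:
Apply the shoelace (surveyor's) formula: 2A = Σ (x_i·y_{i+1} − x_{i+1}·y_i), indices taken mod 3.
Cross-terms: 28, 20, -47  ⇒  Σ = 1
Area = |Σ|/2 = 0.5.
Net area = 505 − 0.5 = 504.5.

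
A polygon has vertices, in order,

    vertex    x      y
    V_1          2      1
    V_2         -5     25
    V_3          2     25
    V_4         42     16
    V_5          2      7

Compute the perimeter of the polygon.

120

|V_1V_2| = √((-7)² + (24)²) = √625 = 25
|V_2V_3| = √((7)² + (0)²) = √49 = 7
|V_3V_4| = √((40)² + (-9)²) = √1681 = 41
|V_4V_5| = √((-40)² + (-9)²) = √1681 = 41
|V_5V_1| = √((0)² + (-6)²) = √36 = 6
Perimeter = 25 + 7 + 41 + 41 + 6 = 120.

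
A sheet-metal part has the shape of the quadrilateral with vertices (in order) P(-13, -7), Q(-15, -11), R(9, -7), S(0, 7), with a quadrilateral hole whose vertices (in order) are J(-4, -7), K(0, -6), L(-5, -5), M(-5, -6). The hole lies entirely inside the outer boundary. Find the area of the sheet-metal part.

193

Outer boundary:
Apply the shoelace (surveyor's) formula: 2A = Σ (x_i·y_{i+1} − x_{i+1}·y_i), indices taken mod 4.
P→Q: (-13)(-11) − (-15)(-7) = 38
Q→R: (-15)(-7) − (9)(-11) = 204
R→S: (9)(7) − (0)(-7) = 63
S→P: (0)(-7) − (-13)(7) = 91
Σ = 396
Area = |Σ|/2 = 198.
Hole:
Apply the shoelace formula: 2A = Σ (x_i·y_{i+1} − x_{i+1}·y_i), indices taken mod 4.
J→K: (-4)(-6) − (0)(-7) = 24
K→L: (0)(-5) − (-5)(-6) = -30
L→M: (-5)(-6) − (-5)(-5) = 5
M→J: (-5)(-7) − (-4)(-6) = 11
Σ = 10
Area = |Σ|/2 = 5.
Net area = 198 − 5 = 193.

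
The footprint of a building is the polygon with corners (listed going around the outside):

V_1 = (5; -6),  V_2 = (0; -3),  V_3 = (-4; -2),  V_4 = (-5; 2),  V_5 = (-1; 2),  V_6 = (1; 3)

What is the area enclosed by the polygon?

Apply the surveyor's formula: 2A = Σ (x_i·y_{i+1} − x_{i+1}·y_i), indices taken mod 6.
V_1→V_2: (5)(-3) − (0)(-6) = -15
V_2→V_3: (0)(-2) − (-4)(-3) = -12
V_3→V_4: (-4)(2) − (-5)(-2) = -18
V_4→V_5: (-5)(2) − (-1)(2) = -8
V_5→V_6: (-1)(3) − (1)(2) = -5
V_6→V_1: (1)(-6) − (5)(3) = -21
Σ = -79
Area = |Σ|/2 = 39.5.

39.5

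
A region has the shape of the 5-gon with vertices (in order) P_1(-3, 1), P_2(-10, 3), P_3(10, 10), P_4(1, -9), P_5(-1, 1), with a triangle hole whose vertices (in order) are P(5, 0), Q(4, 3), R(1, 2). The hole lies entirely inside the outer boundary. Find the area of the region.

112.5

Outer boundary:
Apply the shoelace (surveyor's) formula: 2A = Σ (x_i·y_{i+1} − x_{i+1}·y_i), indices taken mod 5.
Σ = (1) + (-130) + (-100) + (-8) + (2) = -235
Area = |Σ|/2 = 117.5.
Hole:
Apply the surveyor's formula: 2A = Σ (x_i·y_{i+1} − x_{i+1}·y_i), indices taken mod 3.
Σ = (15) + (5) + (-10) = 10
Area = |Σ|/2 = 5.
Net area = 117.5 − 5 = 112.5.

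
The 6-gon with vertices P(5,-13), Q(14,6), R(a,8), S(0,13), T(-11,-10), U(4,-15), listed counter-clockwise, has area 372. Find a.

7

Write out the shoelace sum; only the two edges meeting at R involve a:
2·Area = [(14·8 − a·6) + (a·13 − 0·8)] + 583
       = 7·a + 695 = 744
⇒ a = 7.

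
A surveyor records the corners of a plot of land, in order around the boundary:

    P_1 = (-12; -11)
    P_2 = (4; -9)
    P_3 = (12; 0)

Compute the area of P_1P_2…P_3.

Apply the shoelace formula: 2A = Σ (x_i·y_{i+1} − x_{i+1}·y_i), indices taken mod 3.
Σ = (152) + (108) + (-132) = 128
Area = |Σ|/2 = 64.

64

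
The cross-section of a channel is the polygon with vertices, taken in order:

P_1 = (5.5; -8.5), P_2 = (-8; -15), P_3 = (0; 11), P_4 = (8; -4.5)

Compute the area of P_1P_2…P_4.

184.875

Σ = (-150.5) + (-88) + (-88) + (-43.25) = -369.75
Area = |Σ|/2 = 184.875.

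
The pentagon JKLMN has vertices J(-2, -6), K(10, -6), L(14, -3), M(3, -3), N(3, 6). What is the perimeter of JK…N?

50

|JK| = √((12)² + (0)²) = √144 = 12
|KL| = √((4)² + (3)²) = √25 = 5
|LM| = √((-11)² + (0)²) = √121 = 11
|MN| = √((0)² + (9)²) = √81 = 9
|NJ| = √((-5)² + (-12)²) = √169 = 13
Perimeter = 12 + 5 + 11 + 9 + 13 = 50.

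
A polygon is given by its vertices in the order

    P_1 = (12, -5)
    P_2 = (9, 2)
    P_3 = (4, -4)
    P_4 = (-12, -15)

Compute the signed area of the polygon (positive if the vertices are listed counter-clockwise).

Cross-terms: 69, -44, -108, 240  ⇒  Σ = 157
Signed area = Σ/2 = 78.5 (positive ⇒ counter-clockwise traversal).

78.5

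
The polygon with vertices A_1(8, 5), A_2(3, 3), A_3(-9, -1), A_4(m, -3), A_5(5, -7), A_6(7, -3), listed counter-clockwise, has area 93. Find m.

The doubled signed area Σ (x_i y_{i+1} − x_{i+1} y_i) is linear in m.
With m=0 it equals 168; the coefficient of m is -6 (from the two edges through A_4).
So -6·m + 168 = 2·93 = 186 ⇒ m = -3.

-3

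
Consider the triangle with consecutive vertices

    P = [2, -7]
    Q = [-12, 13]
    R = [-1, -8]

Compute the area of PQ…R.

37

Σ = (-58) + (109) + (23) = 74
Area = |Σ|/2 = 37.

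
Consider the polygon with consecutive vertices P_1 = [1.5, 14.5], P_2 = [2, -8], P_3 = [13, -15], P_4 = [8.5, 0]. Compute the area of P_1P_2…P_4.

141.875

Apply the surveyor's formula: 2A = Σ (x_i·y_{i+1} − x_{i+1}·y_i), indices taken mod 4.
Cross-terms: -41, 74, 127.5, 123.25  ⇒  Σ = 283.75
Area = |Σ|/2 = 141.875.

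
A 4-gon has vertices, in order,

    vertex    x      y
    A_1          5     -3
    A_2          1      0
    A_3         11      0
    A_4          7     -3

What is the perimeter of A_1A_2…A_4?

22

|A_1A_2| = √((-4)² + (3)²) = √25 = 5
|A_2A_3| = √((10)² + (0)²) = √100 = 10
|A_3A_4| = √((-4)² + (-3)²) = √25 = 5
|A_4A_1| = √((-2)² + (0)²) = √4 = 2
Perimeter = 5 + 10 + 5 + 2 = 22.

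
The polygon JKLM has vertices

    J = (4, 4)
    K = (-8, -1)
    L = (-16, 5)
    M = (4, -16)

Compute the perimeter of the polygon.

|JK| = √((-12)² + (-5)²) = √169 = 13
|KL| = √((-8)² + (6)²) = √100 = 10
|LM| = √((20)² + (-21)²) = √841 = 29
|MJ| = √((0)² + (20)²) = √400 = 20
Perimeter = 13 + 10 + 29 + 20 = 72.

72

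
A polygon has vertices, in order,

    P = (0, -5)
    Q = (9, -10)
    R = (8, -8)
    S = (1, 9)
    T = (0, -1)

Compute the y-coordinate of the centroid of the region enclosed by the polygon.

Apply the surveyor's formula. First the cross-terms c_i = x_i·y_{i+1} − x_{i+1}·y_i:
  45, 8, 80, -1, 0  ⇒  2A = 132, A = 66.
Then Σ (y_i + y_{i+1})·c_i = -747, so ȳ = -747 / (6·66) = -83/44.

-83/44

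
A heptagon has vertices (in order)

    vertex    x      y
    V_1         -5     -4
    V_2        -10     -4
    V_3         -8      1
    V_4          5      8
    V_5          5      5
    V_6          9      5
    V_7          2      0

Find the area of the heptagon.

92

Apply the shoelace formula: 2A = Σ (x_i·y_{i+1} − x_{i+1}·y_i), indices taken mod 7.
Cross-terms: -20, -42, -69, -15, -20, -10, -8  ⇒  Σ = -184
Area = |Σ|/2 = 92.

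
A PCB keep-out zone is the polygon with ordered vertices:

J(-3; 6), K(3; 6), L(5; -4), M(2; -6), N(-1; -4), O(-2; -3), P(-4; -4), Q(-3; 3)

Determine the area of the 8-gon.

78

Apply Gauss's area formula: 2A = Σ (x_i·y_{i+1} − x_{i+1}·y_i), indices taken mod 8.
Σ = (-36) + (-42) + (-22) + (-14) + (-5) + (-4) + (-24) + (-9) = -156
Area = |Σ|/2 = 78.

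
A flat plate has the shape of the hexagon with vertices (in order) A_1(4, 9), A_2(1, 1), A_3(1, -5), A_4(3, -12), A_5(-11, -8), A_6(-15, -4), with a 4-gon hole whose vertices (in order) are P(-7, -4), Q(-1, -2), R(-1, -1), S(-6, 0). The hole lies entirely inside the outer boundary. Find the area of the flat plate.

Outer boundary:
Apply the shoelace formula: 2A = Σ (x_i·y_{i+1} − x_{i+1}·y_i), indices taken mod 6.
Σ = (-5) + (-6) + (3) + (-156) + (-76) + (-119) = -359
Area = |Σ|/2 = 179.5.
Hole:
Apply the shoelace formula: 2A = Σ (x_i·y_{i+1} − x_{i+1}·y_i), indices taken mod 4.
P→Q: (-7)(-2) − (-1)(-4) = 10
Q→R: (-1)(-1) − (-1)(-2) = -1
R→S: (-1)(0) − (-6)(-1) = -6
S→P: (-6)(-4) − (-7)(0) = 24
Σ = 27
Area = |Σ|/2 = 13.5.
Net area = 179.5 − 13.5 = 166.

166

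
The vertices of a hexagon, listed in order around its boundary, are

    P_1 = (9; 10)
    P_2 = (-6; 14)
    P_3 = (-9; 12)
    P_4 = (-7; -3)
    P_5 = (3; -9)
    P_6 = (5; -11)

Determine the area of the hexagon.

Σ = (186) + (54) + (111) + (72) + (12) + (149) = 584
Area = |Σ|/2 = 292.

292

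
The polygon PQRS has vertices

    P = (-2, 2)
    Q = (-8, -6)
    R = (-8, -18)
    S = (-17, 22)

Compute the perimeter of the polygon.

88

|PQ| = √((-6)² + (-8)²) = √100 = 10
|QR| = √((0)² + (-12)²) = √144 = 12
|RS| = √((-9)² + (40)²) = √1681 = 41
|SP| = √((15)² + (-20)²) = √625 = 25
Perimeter = 10 + 12 + 41 + 25 = 88.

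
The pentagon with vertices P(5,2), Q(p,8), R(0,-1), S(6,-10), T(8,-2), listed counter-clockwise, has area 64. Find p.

4

Write out the shoelace sum; only the two edges meeting at Q involve p:
2·Area = [(5·8 − p·2) + (p·(-1) − 0·8)] + 100
       = -3·p + 140 = 128
⇒ p = 4.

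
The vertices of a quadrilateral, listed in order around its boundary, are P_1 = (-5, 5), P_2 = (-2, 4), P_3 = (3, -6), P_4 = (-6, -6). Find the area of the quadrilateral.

Σ = (-10) + (0) + (-54) + (-60) = -124
Area = |Σ|/2 = 62.

62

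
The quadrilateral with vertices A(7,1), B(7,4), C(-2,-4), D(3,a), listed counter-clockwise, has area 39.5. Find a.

Write out the shoelace sum; only the two edges meeting at D involve a:
2·Area = [((-2)·a − 3·(-4)) + (3·1 − 7·a)] + 1
       = -9·a + 16 = 79
⇒ a = -7.

-7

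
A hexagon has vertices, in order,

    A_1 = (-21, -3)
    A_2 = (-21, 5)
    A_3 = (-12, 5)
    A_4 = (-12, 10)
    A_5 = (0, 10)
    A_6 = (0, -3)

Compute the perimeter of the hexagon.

|A_1A_2| = √((0)² + (8)²) = √64 = 8
|A_2A_3| = √((9)² + (0)²) = √81 = 9
|A_3A_4| = √((0)² + (5)²) = √25 = 5
|A_4A_5| = √((12)² + (0)²) = √144 = 12
|A_5A_6| = √((0)² + (-13)²) = √169 = 13
|A_6A_1| = √((-21)² + (0)²) = √441 = 21
Perimeter = 8 + 9 + 5 + 12 + 13 + 21 = 68.

68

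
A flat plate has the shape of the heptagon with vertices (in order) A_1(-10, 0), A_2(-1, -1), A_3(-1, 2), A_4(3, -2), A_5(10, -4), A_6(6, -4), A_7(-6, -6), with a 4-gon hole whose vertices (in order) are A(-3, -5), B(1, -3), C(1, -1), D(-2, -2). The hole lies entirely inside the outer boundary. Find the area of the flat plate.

Outer boundary:
Apply the shoelace (surveyor's) formula: 2A = Σ (x_i·y_{i+1} − x_{i+1}·y_i), indices taken mod 7.
A_1→A_2: (-10)(-1) − (-1)(0) = 10
A_2→A_3: (-1)(2) − (-1)(-1) = -3
A_3→A_4: (-1)(-2) − (3)(2) = -4
A_4→A_5: (3)(-4) − (10)(-2) = 8
A_5→A_6: (10)(-4) − (6)(-4) = -16
A_6→A_7: (6)(-6) − (-6)(-4) = -60
A_7→A_1: (-6)(0) − (-10)(-6) = -60
Σ = -125
Area = |Σ|/2 = 62.5.
Hole:
Σ = (14) + (2) + (-4) + (4) = 16
Area = |Σ|/2 = 8.
Net area = 62.5 − 8 = 54.5.

54.5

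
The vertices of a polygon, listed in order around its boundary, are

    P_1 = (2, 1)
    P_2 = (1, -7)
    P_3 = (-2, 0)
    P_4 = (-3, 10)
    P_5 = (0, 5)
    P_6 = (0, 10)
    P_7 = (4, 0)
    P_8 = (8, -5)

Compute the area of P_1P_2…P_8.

Apply the shoelace formula: 2A = Σ (x_i·y_{i+1} − x_{i+1}·y_i), indices taken mod 8.
Cross-terms: -15, -14, -20, -15, 0, -40, -20, 18  ⇒  Σ = -106
Area = |Σ|/2 = 53.

53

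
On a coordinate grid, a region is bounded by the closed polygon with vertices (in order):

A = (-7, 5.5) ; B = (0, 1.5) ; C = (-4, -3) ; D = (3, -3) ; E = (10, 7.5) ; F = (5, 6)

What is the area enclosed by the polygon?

80.5

Apply the shoelace (surveyor's) formula: 2A = Σ (x_i·y_{i+1} − x_{i+1}·y_i), indices taken mod 6.
Σ = (-10.5) + (6) + (21) + (52.5) + (22.5) + (69.5) = 161
Area = |Σ|/2 = 80.5.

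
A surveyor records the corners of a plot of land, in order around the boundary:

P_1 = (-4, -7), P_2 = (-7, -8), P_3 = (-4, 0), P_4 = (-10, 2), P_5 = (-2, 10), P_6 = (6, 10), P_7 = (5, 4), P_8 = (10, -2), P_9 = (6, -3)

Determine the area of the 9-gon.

Apply the surveyor's formula: 2A = Σ (x_i·y_{i+1} − x_{i+1}·y_i), indices taken mod 9.
Σ = (-17) + (-32) + (-8) + (-96) + (-80) + (-26) + (-50) + (-18) + (-54) = -381
Area = |Σ|/2 = 190.5.

190.5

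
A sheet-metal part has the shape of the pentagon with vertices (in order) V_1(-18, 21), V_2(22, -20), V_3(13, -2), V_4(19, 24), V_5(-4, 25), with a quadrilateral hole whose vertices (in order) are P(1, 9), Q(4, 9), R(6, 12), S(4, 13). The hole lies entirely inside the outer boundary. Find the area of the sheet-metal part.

Outer boundary:
Apply Gauss's area formula: 2A = Σ (x_i·y_{i+1} − x_{i+1}·y_i), indices taken mod 5.
V_1→V_2: (-18)(-20) − (22)(21) = -102
V_2→V_3: (22)(-2) − (13)(-20) = 216
V_3→V_4: (13)(24) − (19)(-2) = 350
V_4→V_5: (19)(25) − (-4)(24) = 571
V_5→V_1: (-4)(21) − (-18)(25) = 366
Σ = 1401
Area = |Σ|/2 = 700.5.
Hole:
Σ = (-27) + (-6) + (30) + (23) = 20
Area = |Σ|/2 = 10.
Net area = 700.5 − 10 = 690.5.

690.5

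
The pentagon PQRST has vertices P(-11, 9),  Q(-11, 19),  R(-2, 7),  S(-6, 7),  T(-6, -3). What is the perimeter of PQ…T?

52

|PQ| = √((0)² + (10)²) = √100 = 10
|QR| = √((9)² + (-12)²) = √225 = 15
|RS| = √((-4)² + (0)²) = √16 = 4
|ST| = √((0)² + (-10)²) = √100 = 10
|TP| = √((-5)² + (12)²) = √169 = 13
Perimeter = 10 + 15 + 4 + 10 + 13 = 52.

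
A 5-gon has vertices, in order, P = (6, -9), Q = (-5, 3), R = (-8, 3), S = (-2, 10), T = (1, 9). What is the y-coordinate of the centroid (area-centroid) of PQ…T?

Apply the shoelace (surveyor's) formula. First the cross-terms c_i = x_i·y_{i+1} − x_{i+1}·y_i:
  -27, 9, -74, -28, -63  ⇒  2A = -183, A = -91.5.
Then Σ (y_i + y_{i+1})·c_i = -1278, so ȳ = -1278 / (6·(-91.5)) = 142/61.

142/61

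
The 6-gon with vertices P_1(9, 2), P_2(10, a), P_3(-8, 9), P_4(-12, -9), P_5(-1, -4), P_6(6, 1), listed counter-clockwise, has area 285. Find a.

Write out the shoelace sum; only the two edges meeting at P_2 involve a:
2·Area = [(9·a − 10·2) + (10·9 − (-8)·a)] + 245
       = 17·a + 315 = 570
⇒ a = 15.

15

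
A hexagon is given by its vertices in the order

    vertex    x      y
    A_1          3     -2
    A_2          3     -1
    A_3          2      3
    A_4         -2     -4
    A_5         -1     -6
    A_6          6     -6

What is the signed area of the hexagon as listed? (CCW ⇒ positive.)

34

Σ = (3) + (11) + (-2) + (8) + (42) + (6) = 68
Signed area = Σ/2 = 34 (positive ⇒ counter-clockwise traversal).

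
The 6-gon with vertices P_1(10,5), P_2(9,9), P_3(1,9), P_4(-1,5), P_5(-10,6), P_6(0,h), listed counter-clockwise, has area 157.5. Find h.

The doubled signed area Σ (x_i y_{i+1} − x_{i+1} y_i) is linear in h.
With h=0 it equals 175; the coefficient of h is -20 (from the two edges through P_6).
So -20·h + 175 = 2·157.5 = 315 ⇒ h = -7.

-7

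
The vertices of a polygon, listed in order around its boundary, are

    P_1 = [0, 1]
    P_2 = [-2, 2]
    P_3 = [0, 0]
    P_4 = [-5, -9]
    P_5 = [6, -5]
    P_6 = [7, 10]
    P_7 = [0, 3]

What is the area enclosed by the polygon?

98.5

P_1→P_2: (0)(2) − (-2)(1) = 2
P_2→P_3: (-2)(0) − (0)(2) = 0
P_3→P_4: (0)(-9) − (-5)(0) = 0
P_4→P_5: (-5)(-5) − (6)(-9) = 79
P_5→P_6: (6)(10) − (7)(-5) = 95
P_6→P_7: (7)(3) − (0)(10) = 21
P_7→P_1: (0)(1) − (0)(3) = 0
Σ = 197
Area = |Σ|/2 = 98.5.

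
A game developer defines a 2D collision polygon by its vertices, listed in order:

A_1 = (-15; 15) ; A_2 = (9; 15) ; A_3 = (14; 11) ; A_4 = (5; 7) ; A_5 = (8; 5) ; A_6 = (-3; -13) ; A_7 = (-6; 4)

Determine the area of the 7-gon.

334

Apply the shoelace (surveyor's) formula: 2A = Σ (x_i·y_{i+1} − x_{i+1}·y_i), indices taken mod 7.
A_1→A_2: (-15)(15) − (9)(15) = -360
A_2→A_3: (9)(11) − (14)(15) = -111
A_3→A_4: (14)(7) − (5)(11) = 43
A_4→A_5: (5)(5) − (8)(7) = -31
A_5→A_6: (8)(-13) − (-3)(5) = -89
A_6→A_7: (-3)(4) − (-6)(-13) = -90
A_7→A_1: (-6)(15) − (-15)(4) = -30
Σ = -668
Area = |Σ|/2 = 334.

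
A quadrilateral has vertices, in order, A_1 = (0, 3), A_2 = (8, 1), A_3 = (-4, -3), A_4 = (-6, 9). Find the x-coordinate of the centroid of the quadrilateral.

Apply Gauss's area formula. First the cross-terms c_i = x_i·y_{i+1} − x_{i+1}·y_i:
  -24, -20, -54, -18  ⇒  2A = -116, A = -58.
Then Σ (x_i + x_{i+1})·c_i = 376, so x̄ = 376 / (6·(-58)) = -94/87.

-94/87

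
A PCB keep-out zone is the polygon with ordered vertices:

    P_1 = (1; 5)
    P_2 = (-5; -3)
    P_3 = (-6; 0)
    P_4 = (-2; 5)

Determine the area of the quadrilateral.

20.5

Apply the shoelace (surveyor's) formula: 2A = Σ (x_i·y_{i+1} − x_{i+1}·y_i), indices taken mod 4.
Σ = (22) + (-18) + (-30) + (-15) = -41
Area = |Σ|/2 = 20.5.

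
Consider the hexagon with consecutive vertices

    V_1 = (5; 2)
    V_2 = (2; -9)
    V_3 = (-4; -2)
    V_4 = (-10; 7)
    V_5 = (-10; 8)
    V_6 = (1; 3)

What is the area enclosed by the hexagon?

Apply the shoelace (surveyor's) formula: 2A = Σ (x_i·y_{i+1} − x_{i+1}·y_i), indices taken mod 6.
Cross-terms: -49, -40, -48, -10, -38, -13  ⇒  Σ = -198
Area = |Σ|/2 = 99.

99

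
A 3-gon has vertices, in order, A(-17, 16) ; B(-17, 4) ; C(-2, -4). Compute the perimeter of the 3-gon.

54

|AB| = √((0)² + (-12)²) = √144 = 12
|BC| = √((15)² + (-8)²) = √289 = 17
|CA| = √((-15)² + (20)²) = √625 = 25
Perimeter = 12 + 17 + 25 = 54.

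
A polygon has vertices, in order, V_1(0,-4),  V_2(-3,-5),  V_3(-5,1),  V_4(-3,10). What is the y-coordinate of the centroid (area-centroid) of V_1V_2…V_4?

Apply the surveyor's formula. First the cross-terms c_i = x_i·y_{i+1} − x_{i+1}·y_i:
  -12, -28, -47, 12  ⇒  2A = -75, A = -37.5.
Then Σ (y_i + y_{i+1})·c_i = -225, so ȳ = -225 / (6·(-37.5)) = 1.

1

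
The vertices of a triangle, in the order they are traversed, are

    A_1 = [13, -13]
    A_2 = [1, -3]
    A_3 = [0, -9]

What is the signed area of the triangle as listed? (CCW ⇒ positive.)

A_1→A_2: (13)(-3) − (1)(-13) = -26
A_2→A_3: (1)(-9) − (0)(-3) = -9
A_3→A_1: (0)(-13) − (13)(-9) = 117
Σ = 82
Signed area = Σ/2 = 41 (positive ⇒ counter-clockwise traversal).

41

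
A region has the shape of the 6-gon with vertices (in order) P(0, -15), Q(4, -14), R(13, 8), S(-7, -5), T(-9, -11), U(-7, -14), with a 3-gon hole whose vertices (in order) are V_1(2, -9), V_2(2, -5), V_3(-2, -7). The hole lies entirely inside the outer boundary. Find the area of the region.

217.5

Outer boundary:
Σ = (60) + (214) + (-9) + (32) + (49) + (105) = 451
Area = |Σ|/2 = 225.5.
Hole:
Apply Gauss's area formula: 2A = Σ (x_i·y_{i+1} − x_{i+1}·y_i), indices taken mod 3.
Σ = (8) + (-24) + (32) = 16
Area = |Σ|/2 = 8.
Net area = 225.5 − 8 = 217.5.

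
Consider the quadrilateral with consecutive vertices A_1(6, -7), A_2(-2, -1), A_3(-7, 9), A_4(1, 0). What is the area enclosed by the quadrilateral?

Apply the shoelace (surveyor's) formula: 2A = Σ (x_i·y_{i+1} − x_{i+1}·y_i), indices taken mod 4.
Σ = (-20) + (-25) + (-9) + (-7) = -61
Area = |Σ|/2 = 30.5.

30.5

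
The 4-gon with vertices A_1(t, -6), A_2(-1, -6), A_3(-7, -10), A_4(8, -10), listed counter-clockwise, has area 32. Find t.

The doubled signed area Σ (x_i y_{i+1} − x_{i+1} y_i) is linear in t.
With t=0 it equals 64; the coefficient of t is 4 (from the two edges through A_1).
So 4·t + 64 = 2·32 = 64 ⇒ t = 0.

0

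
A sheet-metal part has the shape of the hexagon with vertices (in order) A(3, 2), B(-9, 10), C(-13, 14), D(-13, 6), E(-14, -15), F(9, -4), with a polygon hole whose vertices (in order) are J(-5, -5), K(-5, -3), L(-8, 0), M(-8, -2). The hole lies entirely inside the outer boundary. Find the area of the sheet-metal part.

Outer boundary:
Apply Gauss's area formula: 2A = Σ (x_i·y_{i+1} − x_{i+1}·y_i), indices taken mod 6.
Σ = (48) + (4) + (104) + (279) + (191) + (30) = 656
Area = |Σ|/2 = 328.
Hole:
Apply the shoelace formula: 2A = Σ (x_i·y_{i+1} − x_{i+1}·y_i), indices taken mod 4.
Cross-terms: -10, -24, 16, 30  ⇒  Σ = 12
Area = |Σ|/2 = 6.
Net area = 328 − 6 = 322.

322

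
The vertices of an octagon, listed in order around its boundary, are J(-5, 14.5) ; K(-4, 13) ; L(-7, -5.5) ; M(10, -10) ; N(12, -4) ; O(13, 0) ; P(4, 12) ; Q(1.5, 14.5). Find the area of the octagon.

326.625

Cross-terms: -7, 113, 125, 80, 52, 156, 40, 94.25  ⇒  Σ = 653.25
Area = |Σ|/2 = 326.625.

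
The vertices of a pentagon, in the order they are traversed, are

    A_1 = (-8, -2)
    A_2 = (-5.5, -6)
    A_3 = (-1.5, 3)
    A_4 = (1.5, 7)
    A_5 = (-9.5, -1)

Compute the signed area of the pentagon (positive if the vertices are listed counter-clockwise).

A_1→A_2: (-8)(-6) − (-5.5)(-2) = 37
A_2→A_3: (-5.5)(3) − (-1.5)(-6) = -25.5
A_3→A_4: (-1.5)(7) − (1.5)(3) = -15
A_4→A_5: (1.5)(-1) − (-9.5)(7) = 65
A_5→A_1: (-9.5)(-2) − (-8)(-1) = 11
Σ = 72.5
Signed area = Σ/2 = 36.25 (positive ⇒ counter-clockwise traversal).

36.25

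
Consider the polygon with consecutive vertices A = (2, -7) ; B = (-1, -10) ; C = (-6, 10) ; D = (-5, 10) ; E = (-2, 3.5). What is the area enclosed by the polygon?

48.75

Apply the shoelace (surveyor's) formula: 2A = Σ (x_i·y_{i+1} − x_{i+1}·y_i), indices taken mod 5.
Cross-terms: -27, -70, -10, 2.5, 7  ⇒  Σ = -97.5
Area = |Σ|/2 = 48.75.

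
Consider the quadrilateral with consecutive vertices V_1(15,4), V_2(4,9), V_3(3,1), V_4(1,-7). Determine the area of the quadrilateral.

Σ = (119) + (-23) + (-22) + (109) = 183
Area = |Σ|/2 = 91.5.

91.5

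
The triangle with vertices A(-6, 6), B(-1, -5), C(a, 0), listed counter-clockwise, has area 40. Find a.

4

Write out the shoelace sum; only the two edges meeting at C involve a:
2·Area = [((-1)·0 − a·(-5)) + (a·6 − (-6)·0)] + 36
       = 11·a + 36 = 80
⇒ a = 4.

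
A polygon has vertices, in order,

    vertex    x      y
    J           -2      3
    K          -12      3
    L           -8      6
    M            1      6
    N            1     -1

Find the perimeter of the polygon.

|JK| = √((-10)² + (0)²) = √100 = 10
|KL| = √((4)² + (3)²) = √25 = 5
|LM| = √((9)² + (0)²) = √81 = 9
|MN| = √((0)² + (-7)²) = √49 = 7
|NJ| = √((-3)² + (4)²) = √25 = 5
Perimeter = 10 + 5 + 9 + 7 + 5 = 36.

36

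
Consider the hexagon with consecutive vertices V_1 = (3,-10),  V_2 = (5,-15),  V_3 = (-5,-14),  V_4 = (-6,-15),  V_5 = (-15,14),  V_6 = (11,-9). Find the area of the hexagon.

280

Σ = (5) + (-145) + (-9) + (-309) + (-19) + (-83) = -560
Area = |Σ|/2 = 280.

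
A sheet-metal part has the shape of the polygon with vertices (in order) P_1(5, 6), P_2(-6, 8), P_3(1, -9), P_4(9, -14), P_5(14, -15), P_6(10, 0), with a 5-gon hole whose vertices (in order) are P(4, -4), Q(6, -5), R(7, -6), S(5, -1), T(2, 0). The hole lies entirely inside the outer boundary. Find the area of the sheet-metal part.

Outer boundary:
Apply Gauss's area formula: 2A = Σ (x_i·y_{i+1} − x_{i+1}·y_i), indices taken mod 6.
Cross-terms: 76, 46, 67, 61, 150, 60  ⇒  Σ = 460
Area = |Σ|/2 = 230.
Hole:
Apply Gauss's area formula: 2A = Σ (x_i·y_{i+1} − x_{i+1}·y_i), indices taken mod 5.
Cross-terms: 4, -1, 23, 2, -8  ⇒  Σ = 20
Area = |Σ|/2 = 10.
Net area = 230 − 10 = 220.

220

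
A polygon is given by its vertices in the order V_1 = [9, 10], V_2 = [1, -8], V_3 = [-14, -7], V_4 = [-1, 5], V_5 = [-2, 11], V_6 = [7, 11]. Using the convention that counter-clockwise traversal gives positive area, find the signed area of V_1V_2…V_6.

Cross-terms: -82, -119, -77, -1, -99, -29  ⇒  Σ = -407
Signed area = Σ/2 = -203.5 (negative ⇒ clockwise traversal).

-203.5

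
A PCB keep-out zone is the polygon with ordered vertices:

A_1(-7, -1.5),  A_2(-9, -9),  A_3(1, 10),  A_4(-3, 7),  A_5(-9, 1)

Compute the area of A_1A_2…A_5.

43

A_1→A_2: (-7)(-9) − (-9)(-1.5) = 49.5
A_2→A_3: (-9)(10) − (1)(-9) = -81
A_3→A_4: (1)(7) − (-3)(10) = 37
A_4→A_5: (-3)(1) − (-9)(7) = 60
A_5→A_1: (-9)(-1.5) − (-7)(1) = 20.5
Σ = 86
Area = |Σ|/2 = 43.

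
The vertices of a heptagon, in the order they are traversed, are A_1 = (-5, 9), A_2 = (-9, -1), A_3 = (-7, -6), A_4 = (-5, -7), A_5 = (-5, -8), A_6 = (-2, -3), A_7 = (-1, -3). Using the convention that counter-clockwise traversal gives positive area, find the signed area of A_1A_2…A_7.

67.5

Σ = (86) + (47) + (19) + (5) + (-1) + (3) + (-24) = 135
Signed area = Σ/2 = 67.5 (positive ⇒ counter-clockwise traversal).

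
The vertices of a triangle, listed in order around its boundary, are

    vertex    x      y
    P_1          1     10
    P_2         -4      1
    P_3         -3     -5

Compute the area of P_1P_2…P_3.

Cross-terms: 41, 23, -25  ⇒  Σ = 39
Area = |Σ|/2 = 19.5.

19.5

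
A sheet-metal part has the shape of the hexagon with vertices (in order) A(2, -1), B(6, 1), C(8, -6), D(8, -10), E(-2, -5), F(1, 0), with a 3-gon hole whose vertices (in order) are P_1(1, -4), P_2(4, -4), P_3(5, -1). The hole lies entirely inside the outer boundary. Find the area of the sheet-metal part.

57.5

Outer boundary:
Σ = (8) + (-44) + (-32) + (-60) + (5) + (-1) = -124
Area = |Σ|/2 = 62.
Hole:
Apply Gauss's area formula: 2A = Σ (x_i·y_{i+1} − x_{i+1}·y_i), indices taken mod 3.
Cross-terms: 12, 16, -19  ⇒  Σ = 9
Area = |Σ|/2 = 4.5.
Net area = 62 − 4.5 = 57.5.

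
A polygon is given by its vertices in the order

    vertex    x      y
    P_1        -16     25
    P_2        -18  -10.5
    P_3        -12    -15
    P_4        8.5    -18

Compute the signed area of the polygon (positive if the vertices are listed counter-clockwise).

515

Cross-terms: 618, 144, 343.5, -75.5  ⇒  Σ = 1030
Signed area = Σ/2 = 515 (positive ⇒ counter-clockwise traversal).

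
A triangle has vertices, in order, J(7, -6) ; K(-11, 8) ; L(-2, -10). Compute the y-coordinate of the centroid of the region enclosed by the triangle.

-8/3

Apply the shoelace formula. First the cross-terms c_i = x_i·y_{i+1} − x_{i+1}·y_i:
  -10, 126, 82  ⇒  2A = 198, A = 99.
Then Σ (y_i + y_{i+1})·c_i = -1584, so ȳ = -1584 / (6·99) = -8/3.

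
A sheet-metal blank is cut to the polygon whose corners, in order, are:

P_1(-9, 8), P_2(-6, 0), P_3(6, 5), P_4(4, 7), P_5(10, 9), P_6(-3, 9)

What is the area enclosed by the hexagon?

Apply the surveyor's formula: 2A = Σ (x_i·y_{i+1} − x_{i+1}·y_i), indices taken mod 6.
Σ = (48) + (-30) + (22) + (-34) + (117) + (57) = 180
Area = |Σ|/2 = 90.

90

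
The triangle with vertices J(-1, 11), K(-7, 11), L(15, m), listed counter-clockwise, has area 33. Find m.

The doubled signed area Σ (x_i y_{i+1} − x_{i+1} y_i) is linear in m.
With m=0 it equals 66; the coefficient of m is -6 (from the two edges through L).
So -6·m + 66 = 2·33 = 66 ⇒ m = 0.

0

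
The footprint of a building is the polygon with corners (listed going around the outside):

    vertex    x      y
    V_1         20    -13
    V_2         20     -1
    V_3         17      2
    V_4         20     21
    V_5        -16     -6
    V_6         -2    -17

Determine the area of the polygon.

Apply the surveyor's formula: 2A = Σ (x_i·y_{i+1} − x_{i+1}·y_i), indices taken mod 6.
Σ = (240) + (57) + (317) + (216) + (260) + (366) = 1456
Area = |Σ|/2 = 728.

728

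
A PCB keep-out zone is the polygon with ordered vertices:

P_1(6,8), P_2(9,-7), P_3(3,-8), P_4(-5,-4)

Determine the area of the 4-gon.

116.5

P_1→P_2: (6)(-7) − (9)(8) = -114
P_2→P_3: (9)(-8) − (3)(-7) = -51
P_3→P_4: (3)(-4) − (-5)(-8) = -52
P_4→P_1: (-5)(8) − (6)(-4) = -16
Σ = -233
Area = |Σ|/2 = 116.5.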